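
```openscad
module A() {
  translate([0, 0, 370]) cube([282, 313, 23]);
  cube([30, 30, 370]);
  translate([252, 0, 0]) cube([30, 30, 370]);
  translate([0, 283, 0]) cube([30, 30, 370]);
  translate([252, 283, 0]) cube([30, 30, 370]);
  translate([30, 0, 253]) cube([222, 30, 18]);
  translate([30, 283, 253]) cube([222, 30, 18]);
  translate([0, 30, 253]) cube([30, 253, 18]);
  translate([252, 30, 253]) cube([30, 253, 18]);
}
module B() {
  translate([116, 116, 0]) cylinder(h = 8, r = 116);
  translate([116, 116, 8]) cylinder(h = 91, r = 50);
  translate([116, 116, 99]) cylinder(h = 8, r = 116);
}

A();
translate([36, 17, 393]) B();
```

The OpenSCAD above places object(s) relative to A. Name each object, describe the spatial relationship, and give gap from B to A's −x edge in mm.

A is a stool. B is a spool. The spool is on top of the stool. The gap from the spool to the stool's −x edge is 36 mm.

The spool's min-x is at 36; the stool's min-x is 0; gap = 36 mm.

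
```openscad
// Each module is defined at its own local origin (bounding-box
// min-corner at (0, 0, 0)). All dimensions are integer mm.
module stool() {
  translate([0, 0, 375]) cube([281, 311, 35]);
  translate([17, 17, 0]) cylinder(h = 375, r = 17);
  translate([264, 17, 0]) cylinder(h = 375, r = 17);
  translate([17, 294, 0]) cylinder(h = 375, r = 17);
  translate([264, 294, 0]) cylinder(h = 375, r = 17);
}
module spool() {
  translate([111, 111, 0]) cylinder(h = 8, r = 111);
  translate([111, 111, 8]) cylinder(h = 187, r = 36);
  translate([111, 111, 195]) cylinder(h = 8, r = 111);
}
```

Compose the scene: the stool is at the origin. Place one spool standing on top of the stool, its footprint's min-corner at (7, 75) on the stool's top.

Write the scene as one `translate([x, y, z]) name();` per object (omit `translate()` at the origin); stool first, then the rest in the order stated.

stool();
translate([7, 75, 410]) spool();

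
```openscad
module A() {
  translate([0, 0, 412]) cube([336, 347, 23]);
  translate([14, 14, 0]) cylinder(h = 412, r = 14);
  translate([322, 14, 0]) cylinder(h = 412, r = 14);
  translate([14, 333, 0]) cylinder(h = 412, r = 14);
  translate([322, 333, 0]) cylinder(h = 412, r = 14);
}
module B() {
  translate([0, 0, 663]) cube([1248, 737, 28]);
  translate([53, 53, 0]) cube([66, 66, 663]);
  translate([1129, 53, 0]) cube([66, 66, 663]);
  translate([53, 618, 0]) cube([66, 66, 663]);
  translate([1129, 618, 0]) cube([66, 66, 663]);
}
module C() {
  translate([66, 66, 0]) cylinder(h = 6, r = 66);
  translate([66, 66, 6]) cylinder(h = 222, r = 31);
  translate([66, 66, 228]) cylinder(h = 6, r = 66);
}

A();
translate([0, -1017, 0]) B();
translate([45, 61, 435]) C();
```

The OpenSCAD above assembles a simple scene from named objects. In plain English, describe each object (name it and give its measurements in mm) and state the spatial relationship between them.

A is a four-legged stool. The seat is a 336×347×23 mm slab whose top surface is at z = 435 mm; four round legs, each 28 mm in diameter, run from the floor (z = 0) to the underside of the seat, each leg's axis is inset half a diameter from the nearest pair of seat edges (so the leg's bounding box is flush with the corner).

B is a table with a 1248×737 mm rectangular top, 28 mm thick, top surface at z = 691 mm, supported by four 66×66 mm square legs, each inset 53 mm from the nearest pair of top edges, running from the floor.

C is a spool: two coaxial disc flanges of radius 66 mm and thickness 6 mm, joined by a core cylinder of radius 31 mm and height 222 mm. The lower flange rests on z = 0 and the three cylinders share a vertical axis.

The table is on the floor beside the stool on its −y side. The spool is on top of the stool.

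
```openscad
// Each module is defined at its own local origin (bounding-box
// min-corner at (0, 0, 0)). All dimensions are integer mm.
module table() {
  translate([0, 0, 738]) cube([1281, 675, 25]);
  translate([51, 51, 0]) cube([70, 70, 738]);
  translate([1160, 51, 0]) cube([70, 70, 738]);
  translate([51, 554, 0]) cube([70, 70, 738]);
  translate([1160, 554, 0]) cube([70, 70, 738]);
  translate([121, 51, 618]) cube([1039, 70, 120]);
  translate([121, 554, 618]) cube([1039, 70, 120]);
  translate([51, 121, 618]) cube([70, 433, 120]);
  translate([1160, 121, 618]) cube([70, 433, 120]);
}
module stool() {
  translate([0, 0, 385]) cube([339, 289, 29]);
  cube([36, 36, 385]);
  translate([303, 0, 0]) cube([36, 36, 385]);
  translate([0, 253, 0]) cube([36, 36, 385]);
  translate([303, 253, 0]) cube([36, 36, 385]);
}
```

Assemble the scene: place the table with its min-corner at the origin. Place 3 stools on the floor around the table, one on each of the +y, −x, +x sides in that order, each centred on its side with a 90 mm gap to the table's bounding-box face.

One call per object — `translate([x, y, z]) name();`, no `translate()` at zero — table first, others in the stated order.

table();
translate([471, 765, 0]) stool();
translate([-429, 193, 0]) stool();
translate([1371, 193, 0]) stool();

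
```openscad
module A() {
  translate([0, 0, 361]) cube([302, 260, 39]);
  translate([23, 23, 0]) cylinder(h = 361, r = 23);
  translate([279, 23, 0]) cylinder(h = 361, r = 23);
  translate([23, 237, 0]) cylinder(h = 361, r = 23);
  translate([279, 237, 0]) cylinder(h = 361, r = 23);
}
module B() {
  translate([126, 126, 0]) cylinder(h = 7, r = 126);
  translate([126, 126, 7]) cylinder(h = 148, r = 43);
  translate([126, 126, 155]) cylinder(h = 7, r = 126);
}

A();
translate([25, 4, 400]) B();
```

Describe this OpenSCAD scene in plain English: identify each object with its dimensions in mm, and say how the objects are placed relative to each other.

A is a four-legged stool. The seat is a 302×260×39 mm slab whose top surface is at z = 400 mm; four round legs, each 46 mm in diameter, run from the floor (z = 0) to the underside of the seat, each leg's axis is inset half a diameter from the nearest pair of seat edges (so the leg's bounding box is flush with the corner).

B is a spool: two coaxial disc flanges of radius 126 mm and thickness 7 mm, joined by a core cylinder of radius 43 mm and height 148 mm. The lower flange rests on z = 0 and the three cylinders share a vertical axis.

The spool is on top of the stool, centred.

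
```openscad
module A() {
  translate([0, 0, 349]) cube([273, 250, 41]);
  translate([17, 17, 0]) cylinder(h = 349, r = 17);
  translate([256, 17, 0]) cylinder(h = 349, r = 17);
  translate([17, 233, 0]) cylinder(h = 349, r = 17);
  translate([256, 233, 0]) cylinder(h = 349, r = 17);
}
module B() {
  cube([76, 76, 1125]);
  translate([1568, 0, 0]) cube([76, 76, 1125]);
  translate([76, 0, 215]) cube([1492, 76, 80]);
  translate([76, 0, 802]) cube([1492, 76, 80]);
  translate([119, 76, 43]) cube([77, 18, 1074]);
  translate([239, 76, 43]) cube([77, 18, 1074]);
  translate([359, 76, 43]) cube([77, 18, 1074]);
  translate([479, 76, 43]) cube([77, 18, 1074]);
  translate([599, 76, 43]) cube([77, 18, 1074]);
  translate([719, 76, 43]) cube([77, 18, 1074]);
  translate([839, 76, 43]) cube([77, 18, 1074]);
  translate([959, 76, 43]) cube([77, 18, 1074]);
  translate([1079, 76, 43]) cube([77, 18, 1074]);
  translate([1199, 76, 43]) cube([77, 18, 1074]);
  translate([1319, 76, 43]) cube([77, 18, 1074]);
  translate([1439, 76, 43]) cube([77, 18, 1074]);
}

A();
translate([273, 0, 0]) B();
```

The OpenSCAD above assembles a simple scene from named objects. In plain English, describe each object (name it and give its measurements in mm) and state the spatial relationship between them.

A is a simple wooden stool: a rectangular seat 273 mm (x) by 250 mm (y), 41 mm thick, top face at z = 390 mm, on four round legs, each 34 mm in diameter. The legs rest on z = 0, each leg's axis is inset half a diameter from the nearest pair of seat edges (so the leg's bounding box is flush with the corner).

B is a fence section. Two 76×76 mm posts, 1125 mm tall, stand on the floor with a clear span of 1492 mm between their inner faces. Two horizontal rails of 76×80 mm section span the gap between the posts with their undersides at z = 215 mm and z = 802 mm, flush with the posts' −y face. 12 pickets, each 77 mm wide, 18 mm thick and 1074 mm tall, are fixed to the +y face of the rails with their bottoms at z = 43 mm, evenly spaced across the span with equal gaps (rounded down to the nearest mm) at the −x end and between each pair — any rounding remainder accumulates at the +x end.

The fence section is against the stool's +x side, with their −y faces flush.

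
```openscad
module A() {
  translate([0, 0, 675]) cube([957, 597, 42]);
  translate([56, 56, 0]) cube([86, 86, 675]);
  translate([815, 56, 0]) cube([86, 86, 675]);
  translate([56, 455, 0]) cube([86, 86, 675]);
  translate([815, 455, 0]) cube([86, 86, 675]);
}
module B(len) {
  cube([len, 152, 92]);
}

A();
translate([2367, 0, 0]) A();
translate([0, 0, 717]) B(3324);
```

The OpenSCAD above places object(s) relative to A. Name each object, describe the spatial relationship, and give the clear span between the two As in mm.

Second table starts at x = 2367; first ends at x = 957; clear span = 2367 − 957 = 1410 mm.

A is a table. B is a beam. A beam spans the tops of two tables. The clear span between the two tables is 1410 mm.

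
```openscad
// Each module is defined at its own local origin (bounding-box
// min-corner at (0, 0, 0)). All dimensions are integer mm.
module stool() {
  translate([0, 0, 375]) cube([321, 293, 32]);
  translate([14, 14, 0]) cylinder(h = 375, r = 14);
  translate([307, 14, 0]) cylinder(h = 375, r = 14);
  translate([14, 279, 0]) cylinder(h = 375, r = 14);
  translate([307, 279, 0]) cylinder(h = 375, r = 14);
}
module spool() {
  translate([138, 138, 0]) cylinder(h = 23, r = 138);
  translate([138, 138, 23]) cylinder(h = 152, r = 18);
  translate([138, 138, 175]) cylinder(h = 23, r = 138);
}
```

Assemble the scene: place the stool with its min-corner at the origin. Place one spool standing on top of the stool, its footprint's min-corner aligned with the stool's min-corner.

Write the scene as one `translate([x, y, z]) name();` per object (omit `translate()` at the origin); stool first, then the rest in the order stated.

stool();
translate([0, 0, 407]) spool();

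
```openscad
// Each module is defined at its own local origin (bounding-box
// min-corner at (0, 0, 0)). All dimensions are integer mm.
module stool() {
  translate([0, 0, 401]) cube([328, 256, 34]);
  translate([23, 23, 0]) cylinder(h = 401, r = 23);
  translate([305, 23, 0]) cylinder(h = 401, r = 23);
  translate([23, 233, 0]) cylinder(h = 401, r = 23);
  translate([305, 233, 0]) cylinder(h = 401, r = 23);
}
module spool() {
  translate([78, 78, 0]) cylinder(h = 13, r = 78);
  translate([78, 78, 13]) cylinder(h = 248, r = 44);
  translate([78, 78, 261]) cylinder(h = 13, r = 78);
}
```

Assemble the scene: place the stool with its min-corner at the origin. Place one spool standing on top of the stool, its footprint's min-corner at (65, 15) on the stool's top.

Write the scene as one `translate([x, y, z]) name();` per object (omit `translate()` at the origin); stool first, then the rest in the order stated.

stool();
translate([65, 15, 435]) spool();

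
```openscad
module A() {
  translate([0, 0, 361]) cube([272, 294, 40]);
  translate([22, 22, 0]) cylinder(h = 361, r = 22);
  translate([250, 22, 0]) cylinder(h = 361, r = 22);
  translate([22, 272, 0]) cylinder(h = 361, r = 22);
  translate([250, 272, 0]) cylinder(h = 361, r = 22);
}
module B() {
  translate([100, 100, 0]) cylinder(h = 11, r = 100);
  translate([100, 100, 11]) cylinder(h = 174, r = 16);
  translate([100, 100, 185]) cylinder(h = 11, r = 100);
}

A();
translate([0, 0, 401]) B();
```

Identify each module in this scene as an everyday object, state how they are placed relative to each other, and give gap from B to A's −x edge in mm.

The spool's min-x is at 0; the stool's min-x is 0; gap = 0 mm.

A is a stool. B is a spool. The spool is on top of the stool. The gap from the spool to the stool's −x edge is 0 mm.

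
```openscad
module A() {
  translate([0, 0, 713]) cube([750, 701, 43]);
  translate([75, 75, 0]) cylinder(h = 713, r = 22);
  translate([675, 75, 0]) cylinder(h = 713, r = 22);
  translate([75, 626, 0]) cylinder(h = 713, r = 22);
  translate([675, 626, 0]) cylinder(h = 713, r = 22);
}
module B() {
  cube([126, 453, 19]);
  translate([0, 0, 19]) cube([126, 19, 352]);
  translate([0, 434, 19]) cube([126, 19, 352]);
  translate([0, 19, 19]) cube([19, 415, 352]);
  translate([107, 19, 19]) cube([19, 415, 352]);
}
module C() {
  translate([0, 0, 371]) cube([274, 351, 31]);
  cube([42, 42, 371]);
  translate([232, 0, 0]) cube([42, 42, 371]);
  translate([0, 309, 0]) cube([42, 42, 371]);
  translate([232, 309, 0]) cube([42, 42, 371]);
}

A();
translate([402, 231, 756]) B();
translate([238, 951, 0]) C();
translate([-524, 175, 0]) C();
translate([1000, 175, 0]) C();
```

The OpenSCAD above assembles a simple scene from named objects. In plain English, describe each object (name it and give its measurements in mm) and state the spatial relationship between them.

A is a table with a 750×701 mm rectangular top, 43 mm thick, top surface at z = 756 mm, supported by four round legs of 44 mm diameter, each leg's bounding box inset 53 mm from the nearest pair of top edges, running from the floor.

B is an open storage box with external size 126×453×371 mm and wall thickness 19 mm (the base is also 19 mm thick). The base covers the whole footprint; the four walls stand on the base, with the y-facing walls full-width and the x-facing walls fitting between their inner faces.

C is a simple wooden stool: a rectangular seat 274 mm (x) by 351 mm (y), 31 mm thick, top face at z = 402 mm, on four square legs, each 42×42 mm in cross-section. The legs rest on z = 0, each flush with a corner of the seat.

The open box is on top of the table. Three stools sit around the table at the +y, −x, +x sides.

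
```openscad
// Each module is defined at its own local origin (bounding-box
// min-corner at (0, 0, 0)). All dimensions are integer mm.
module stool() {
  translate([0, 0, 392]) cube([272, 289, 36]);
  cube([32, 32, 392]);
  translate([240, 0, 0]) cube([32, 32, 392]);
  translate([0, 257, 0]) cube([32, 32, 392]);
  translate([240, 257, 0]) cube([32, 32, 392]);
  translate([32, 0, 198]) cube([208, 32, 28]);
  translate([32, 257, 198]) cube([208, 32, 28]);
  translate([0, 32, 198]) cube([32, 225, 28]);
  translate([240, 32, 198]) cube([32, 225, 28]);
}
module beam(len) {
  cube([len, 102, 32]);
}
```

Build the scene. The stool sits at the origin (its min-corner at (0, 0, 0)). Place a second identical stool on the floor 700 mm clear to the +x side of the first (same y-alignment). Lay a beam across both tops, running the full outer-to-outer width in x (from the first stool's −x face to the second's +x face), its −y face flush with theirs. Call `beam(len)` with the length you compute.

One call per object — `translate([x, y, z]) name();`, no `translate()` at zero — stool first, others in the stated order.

stool();
translate([972, 0, 0]) stool();
translate([0, 0, 428]) beam(1244);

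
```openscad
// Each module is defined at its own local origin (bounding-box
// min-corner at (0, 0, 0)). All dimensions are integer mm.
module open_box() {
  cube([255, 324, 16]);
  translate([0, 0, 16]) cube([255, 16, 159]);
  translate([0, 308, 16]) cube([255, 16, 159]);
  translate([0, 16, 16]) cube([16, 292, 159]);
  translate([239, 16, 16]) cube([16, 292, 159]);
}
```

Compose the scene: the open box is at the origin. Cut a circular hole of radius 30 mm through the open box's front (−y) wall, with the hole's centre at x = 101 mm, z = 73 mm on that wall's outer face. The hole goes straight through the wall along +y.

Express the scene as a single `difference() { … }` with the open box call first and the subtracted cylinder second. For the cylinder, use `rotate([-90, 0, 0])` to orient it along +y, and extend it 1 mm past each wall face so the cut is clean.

difference() {
  open_box();
  translate([101, -1, 73]) rotate([-90, 0, 0]) cylinder(h = 18, r = 30);
}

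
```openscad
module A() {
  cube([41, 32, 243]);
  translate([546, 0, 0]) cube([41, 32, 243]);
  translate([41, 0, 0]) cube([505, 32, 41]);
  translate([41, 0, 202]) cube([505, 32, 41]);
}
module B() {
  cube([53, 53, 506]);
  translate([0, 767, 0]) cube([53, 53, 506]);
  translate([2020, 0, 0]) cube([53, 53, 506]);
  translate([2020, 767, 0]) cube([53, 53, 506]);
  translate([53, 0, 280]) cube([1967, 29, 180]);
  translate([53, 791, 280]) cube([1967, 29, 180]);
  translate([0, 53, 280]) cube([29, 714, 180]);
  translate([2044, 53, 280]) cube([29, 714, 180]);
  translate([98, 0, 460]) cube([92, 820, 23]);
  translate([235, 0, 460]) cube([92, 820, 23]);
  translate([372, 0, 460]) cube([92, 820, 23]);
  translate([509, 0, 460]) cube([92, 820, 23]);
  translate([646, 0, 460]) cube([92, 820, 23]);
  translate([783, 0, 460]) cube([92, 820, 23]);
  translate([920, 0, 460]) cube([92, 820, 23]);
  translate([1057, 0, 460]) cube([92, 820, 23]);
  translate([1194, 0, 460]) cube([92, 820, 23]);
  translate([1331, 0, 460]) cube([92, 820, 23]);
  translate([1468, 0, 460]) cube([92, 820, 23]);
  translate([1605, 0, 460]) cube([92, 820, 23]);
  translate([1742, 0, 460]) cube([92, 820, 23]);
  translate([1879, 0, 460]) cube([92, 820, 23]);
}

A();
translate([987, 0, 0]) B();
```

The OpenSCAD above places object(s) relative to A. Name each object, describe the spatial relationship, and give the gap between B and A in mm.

A is a picture frame. B is a bed frame. The bed frame is on the floor beside the picture frame on its +x side. The gap between the bed frame and the picture frame is 400 mm.

The bed frame's nearest face is 400 mm from the picture frame's +x face.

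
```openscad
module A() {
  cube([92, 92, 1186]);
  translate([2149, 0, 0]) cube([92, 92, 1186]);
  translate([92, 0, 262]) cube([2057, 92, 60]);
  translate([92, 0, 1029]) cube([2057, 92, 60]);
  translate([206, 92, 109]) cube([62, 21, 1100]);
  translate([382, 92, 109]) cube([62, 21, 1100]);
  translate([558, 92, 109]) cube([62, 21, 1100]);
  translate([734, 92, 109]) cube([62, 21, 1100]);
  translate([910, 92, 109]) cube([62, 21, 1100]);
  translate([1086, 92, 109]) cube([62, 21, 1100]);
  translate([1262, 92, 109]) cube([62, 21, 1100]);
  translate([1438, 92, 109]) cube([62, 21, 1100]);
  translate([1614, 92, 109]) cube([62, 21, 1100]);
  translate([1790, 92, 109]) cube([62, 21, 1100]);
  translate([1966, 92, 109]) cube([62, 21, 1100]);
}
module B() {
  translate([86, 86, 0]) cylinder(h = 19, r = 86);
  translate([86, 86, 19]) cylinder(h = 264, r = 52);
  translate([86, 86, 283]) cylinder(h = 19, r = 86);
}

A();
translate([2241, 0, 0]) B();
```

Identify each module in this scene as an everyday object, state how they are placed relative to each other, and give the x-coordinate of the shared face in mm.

The fence section's +x face and the spool's −x face are both at x = 2241 mm.

A is a fence section. B is a spool. The spool is against the fence section's +x side, with their −y faces flush. The x-coordinate of the shared face is 2241 mm.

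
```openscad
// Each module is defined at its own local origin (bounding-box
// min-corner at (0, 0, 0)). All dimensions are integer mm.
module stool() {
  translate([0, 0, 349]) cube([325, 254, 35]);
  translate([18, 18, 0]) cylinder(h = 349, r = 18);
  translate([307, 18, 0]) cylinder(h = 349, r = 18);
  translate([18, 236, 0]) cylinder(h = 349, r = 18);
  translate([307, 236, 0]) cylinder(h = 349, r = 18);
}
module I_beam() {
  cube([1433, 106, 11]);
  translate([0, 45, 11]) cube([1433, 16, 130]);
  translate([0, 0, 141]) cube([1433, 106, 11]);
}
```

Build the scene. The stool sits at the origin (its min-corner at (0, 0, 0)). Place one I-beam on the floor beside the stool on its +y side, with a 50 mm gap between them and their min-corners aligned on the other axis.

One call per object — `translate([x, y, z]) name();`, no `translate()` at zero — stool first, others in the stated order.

stool();
translate([0, 304, 0]) I_beam();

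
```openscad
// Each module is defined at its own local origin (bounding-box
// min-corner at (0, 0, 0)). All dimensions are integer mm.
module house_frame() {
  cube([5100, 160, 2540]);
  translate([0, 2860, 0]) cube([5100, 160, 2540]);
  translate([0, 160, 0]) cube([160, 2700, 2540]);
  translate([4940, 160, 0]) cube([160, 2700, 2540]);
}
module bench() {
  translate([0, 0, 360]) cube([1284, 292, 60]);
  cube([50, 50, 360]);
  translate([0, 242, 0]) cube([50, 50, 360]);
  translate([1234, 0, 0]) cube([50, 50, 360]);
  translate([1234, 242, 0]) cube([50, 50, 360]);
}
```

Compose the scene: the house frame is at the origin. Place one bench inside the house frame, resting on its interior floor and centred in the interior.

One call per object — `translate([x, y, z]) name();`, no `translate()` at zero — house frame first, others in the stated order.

house_frame();
translate([1908, 1364, 0]) bench();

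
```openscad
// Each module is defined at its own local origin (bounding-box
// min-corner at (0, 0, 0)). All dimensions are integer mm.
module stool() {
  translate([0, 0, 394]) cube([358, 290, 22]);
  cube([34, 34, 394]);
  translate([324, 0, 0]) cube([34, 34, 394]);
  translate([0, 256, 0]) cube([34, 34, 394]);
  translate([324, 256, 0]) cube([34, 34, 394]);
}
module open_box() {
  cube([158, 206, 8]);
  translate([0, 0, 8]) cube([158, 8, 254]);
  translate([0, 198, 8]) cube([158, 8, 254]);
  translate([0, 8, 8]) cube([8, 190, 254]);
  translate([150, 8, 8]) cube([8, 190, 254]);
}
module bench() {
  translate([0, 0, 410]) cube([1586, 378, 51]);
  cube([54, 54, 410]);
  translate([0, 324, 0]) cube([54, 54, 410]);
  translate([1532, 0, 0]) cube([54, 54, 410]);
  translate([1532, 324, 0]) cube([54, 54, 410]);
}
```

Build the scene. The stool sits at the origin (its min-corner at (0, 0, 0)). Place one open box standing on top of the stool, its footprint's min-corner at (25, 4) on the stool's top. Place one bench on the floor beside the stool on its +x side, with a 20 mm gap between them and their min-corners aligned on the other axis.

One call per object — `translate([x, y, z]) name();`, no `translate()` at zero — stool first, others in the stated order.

stool();
translate([25, 4, 416]) open_box();
translate([378, 0, 0]) bench();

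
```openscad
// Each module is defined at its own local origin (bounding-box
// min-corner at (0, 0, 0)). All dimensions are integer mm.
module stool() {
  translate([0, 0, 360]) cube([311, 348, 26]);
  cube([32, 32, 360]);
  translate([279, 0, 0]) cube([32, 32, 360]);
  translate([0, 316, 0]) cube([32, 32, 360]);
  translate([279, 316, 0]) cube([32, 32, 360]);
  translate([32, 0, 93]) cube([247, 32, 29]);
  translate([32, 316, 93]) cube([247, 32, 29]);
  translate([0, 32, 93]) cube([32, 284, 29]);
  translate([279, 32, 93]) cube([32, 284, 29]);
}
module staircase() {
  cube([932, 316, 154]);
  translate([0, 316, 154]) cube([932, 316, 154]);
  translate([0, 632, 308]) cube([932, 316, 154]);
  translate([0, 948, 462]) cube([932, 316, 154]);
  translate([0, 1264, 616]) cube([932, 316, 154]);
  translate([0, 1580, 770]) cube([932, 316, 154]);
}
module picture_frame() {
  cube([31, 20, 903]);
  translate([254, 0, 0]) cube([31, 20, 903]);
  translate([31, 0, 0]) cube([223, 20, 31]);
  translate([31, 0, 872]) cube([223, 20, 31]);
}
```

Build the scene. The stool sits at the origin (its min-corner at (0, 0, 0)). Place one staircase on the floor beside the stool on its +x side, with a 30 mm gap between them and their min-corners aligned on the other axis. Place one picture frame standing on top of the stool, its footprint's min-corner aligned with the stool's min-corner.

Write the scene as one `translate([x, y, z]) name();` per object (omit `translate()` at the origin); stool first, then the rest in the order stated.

stool();
translate([341, 0, 0]) staircase();
translate([0, 0, 386]) picture_frame();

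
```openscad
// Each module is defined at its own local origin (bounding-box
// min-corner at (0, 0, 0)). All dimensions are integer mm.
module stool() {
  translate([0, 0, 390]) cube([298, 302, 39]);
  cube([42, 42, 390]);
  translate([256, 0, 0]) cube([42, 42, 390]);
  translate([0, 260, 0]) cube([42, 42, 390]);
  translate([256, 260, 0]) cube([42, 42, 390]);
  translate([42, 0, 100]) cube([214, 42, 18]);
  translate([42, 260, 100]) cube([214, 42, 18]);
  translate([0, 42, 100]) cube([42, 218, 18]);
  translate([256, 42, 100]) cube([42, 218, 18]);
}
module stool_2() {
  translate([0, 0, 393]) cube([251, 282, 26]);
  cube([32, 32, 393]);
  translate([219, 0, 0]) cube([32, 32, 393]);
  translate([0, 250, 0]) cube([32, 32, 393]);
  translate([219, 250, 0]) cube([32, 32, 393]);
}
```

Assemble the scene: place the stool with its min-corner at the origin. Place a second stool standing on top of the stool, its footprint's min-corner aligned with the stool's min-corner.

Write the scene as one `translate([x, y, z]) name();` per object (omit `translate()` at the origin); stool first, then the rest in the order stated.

stool();
translate([0, 0, 429]) stool_2();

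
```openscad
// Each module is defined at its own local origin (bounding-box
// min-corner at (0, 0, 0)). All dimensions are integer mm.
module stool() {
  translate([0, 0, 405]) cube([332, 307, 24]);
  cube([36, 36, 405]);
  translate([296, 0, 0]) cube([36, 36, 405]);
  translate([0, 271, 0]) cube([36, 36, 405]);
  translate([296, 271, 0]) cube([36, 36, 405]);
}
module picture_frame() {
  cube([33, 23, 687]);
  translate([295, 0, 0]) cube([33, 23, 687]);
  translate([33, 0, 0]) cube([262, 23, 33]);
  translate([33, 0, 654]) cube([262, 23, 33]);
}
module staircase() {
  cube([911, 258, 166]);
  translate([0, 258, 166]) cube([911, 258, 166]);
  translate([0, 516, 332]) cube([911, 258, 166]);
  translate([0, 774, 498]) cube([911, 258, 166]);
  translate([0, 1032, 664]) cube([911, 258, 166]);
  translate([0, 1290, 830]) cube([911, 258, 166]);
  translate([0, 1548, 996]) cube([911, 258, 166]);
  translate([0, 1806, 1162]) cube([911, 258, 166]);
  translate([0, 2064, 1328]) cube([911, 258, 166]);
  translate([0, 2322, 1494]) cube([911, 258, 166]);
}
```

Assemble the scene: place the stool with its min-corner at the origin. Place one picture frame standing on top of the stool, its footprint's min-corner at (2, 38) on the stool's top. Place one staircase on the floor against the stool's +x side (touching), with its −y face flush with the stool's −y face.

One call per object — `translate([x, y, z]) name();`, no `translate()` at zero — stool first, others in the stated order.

stool();
translate([2, 38, 429]) picture_frame();
translate([332, 0, 0]) staircase();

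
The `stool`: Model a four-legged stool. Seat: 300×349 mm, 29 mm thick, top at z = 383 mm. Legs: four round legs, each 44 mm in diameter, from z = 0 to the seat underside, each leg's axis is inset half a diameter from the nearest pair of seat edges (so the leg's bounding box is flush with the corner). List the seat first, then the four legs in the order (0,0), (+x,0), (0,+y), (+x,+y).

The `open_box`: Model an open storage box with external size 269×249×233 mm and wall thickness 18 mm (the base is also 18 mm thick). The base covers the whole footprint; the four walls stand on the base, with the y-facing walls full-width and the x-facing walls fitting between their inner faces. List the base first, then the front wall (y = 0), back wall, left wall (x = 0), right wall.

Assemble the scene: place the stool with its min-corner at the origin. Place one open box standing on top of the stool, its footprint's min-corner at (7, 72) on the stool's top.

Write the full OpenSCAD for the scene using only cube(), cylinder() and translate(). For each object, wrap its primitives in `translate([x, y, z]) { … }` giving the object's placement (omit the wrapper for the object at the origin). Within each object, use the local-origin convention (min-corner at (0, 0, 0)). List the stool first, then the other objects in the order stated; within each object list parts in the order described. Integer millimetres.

translate([0, 0, 354]) cube([300, 349, 29]);
translate([22, 22, 0]) cylinder(h = 354, r = 22);
translate([278, 22, 0]) cylinder(h = 354, r = 22);
translate([22, 327, 0]) cylinder(h = 354, r = 22);
translate([278, 327, 0]) cylinder(h = 354, r = 22);
translate([7, 72, 383]) {
  cube([269, 249, 18]);
  translate([0, 0, 18]) cube([269, 18, 215]);
  translate([0, 231, 18]) cube([269, 18, 215]);
  translate([0, 18, 18]) cube([18, 213, 215]);
  translate([251, 18, 18]) cube([18, 213, 215]);
}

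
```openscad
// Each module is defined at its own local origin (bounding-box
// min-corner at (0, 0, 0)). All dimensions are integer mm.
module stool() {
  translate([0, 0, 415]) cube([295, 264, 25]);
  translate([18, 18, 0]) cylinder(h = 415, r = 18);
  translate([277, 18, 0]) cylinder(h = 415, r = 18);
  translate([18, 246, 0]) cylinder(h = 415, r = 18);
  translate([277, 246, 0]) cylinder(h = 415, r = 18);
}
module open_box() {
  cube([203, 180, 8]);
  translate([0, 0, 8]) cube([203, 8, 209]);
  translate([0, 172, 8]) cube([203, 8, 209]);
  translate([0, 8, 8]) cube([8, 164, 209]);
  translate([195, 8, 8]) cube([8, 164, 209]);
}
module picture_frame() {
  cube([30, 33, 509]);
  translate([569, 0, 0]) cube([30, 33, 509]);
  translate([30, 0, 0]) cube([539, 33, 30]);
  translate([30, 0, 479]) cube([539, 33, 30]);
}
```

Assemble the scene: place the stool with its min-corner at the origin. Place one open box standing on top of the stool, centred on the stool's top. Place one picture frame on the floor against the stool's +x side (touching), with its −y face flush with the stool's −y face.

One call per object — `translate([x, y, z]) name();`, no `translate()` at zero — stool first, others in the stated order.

stool();
translate([46, 42, 440]) open_box();
translate([295, 0, 0]) picture_frame();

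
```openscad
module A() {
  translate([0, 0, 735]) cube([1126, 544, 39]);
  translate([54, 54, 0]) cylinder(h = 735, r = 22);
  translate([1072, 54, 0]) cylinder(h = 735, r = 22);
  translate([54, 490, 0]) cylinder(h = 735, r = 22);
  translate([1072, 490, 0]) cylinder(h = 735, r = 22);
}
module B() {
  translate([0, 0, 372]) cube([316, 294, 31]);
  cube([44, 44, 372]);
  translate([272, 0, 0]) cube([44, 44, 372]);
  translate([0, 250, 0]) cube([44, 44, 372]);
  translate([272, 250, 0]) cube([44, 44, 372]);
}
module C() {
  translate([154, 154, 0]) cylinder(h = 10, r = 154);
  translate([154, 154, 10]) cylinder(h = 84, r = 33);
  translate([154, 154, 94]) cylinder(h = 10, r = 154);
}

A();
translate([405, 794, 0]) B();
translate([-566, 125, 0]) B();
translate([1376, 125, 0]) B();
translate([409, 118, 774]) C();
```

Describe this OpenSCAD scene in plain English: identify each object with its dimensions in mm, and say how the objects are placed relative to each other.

A is a table with a 1126×544 mm rectangular top, 39 mm thick, top surface at z = 774 mm, supported by four round legs of 44 mm diameter, each leg's bounding box inset 32 mm from the nearest pair of top edges, running from the floor.

B is a simple wooden stool: a rectangular seat 316 mm (x) by 294 mm (y), 31 mm thick, top face at z = 403 mm, on four square legs, each 44×44 mm in cross-section. The legs rest on z = 0, each flush with a corner of the seat.

C is a spool: two coaxial disc flanges of radius 154 mm and thickness 10 mm, joined by a core cylinder of radius 33 mm and height 84 mm. The lower flange rests on z = 0 and the three cylinders share a vertical axis.

Three stools sit around the table at the +y, −x, +x sides. The spool is on top of the table, centred.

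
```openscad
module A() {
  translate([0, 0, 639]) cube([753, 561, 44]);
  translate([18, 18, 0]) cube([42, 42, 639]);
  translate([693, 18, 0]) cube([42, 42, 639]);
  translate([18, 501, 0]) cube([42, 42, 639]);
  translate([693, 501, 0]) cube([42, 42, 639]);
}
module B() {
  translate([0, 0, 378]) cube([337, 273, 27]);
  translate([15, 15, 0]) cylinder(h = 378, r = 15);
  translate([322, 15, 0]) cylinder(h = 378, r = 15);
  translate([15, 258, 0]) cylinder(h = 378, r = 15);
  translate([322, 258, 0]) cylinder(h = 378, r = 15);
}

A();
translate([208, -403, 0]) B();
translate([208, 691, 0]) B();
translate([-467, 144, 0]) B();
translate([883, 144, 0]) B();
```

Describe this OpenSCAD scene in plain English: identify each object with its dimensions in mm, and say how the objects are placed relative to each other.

A is a table with a 753×561 mm rectangular top, 44 mm thick, top surface at z = 683 mm, supported by four 42×42 mm square legs, each inset 18 mm from the nearest pair of top edges, running from the floor.

B is a simple wooden stool: a rectangular seat 337 mm (x) by 273 mm (y), 27 mm thick, top face at z = 405 mm, on four round legs, each 30 mm in diameter. The legs rest on z = 0, each leg's axis is inset half a diameter from the nearest pair of seat edges (so the leg's bounding box is flush with the corner).

Four stools sit around the table at the −y, +y, −x, +x sides.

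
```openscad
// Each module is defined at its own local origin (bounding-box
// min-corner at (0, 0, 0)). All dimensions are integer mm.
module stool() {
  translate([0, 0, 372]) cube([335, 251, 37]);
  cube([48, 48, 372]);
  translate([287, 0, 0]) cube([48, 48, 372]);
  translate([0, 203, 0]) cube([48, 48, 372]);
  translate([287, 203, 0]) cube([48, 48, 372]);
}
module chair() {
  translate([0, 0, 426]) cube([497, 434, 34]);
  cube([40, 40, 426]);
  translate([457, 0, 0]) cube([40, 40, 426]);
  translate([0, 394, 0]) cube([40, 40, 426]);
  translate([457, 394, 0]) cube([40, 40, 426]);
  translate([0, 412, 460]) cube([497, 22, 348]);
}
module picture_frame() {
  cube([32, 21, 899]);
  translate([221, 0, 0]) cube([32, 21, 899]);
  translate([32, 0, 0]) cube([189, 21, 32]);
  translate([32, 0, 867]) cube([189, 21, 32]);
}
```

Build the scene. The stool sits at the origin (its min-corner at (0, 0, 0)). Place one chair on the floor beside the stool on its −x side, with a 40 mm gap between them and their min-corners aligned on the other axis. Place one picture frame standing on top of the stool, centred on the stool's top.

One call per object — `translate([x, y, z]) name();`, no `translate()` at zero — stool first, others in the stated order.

stool();
translate([-537, 0, 0]) chair();
translate([41, 115, 409]) picture_frame();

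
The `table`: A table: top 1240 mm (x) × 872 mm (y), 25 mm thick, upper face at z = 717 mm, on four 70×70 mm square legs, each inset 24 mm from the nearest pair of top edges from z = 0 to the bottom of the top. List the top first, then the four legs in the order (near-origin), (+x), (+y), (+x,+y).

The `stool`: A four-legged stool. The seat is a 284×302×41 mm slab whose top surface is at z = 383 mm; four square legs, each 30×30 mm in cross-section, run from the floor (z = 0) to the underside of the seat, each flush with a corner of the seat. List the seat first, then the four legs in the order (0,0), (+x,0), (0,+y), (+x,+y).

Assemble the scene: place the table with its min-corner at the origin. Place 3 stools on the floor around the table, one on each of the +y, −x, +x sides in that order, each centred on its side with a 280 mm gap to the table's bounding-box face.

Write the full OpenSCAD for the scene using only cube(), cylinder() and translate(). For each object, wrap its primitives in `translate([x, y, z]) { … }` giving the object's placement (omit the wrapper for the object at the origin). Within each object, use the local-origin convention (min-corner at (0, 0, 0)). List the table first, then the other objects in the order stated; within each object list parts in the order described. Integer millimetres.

translate([0, 0, 692]) cube([1240, 872, 25]);
translate([24, 24, 0]) cube([70, 70, 692]);
translate([1146, 24, 0]) cube([70, 70, 692]);
translate([24, 778, 0]) cube([70, 70, 692]);
translate([1146, 778, 0]) cube([70, 70, 692]);
translate([478, 1152, 0]) {
  translate([0, 0, 342]) cube([284, 302, 41]);
  cube([30, 30, 342]);
  translate([254, 0, 0]) cube([30, 30, 342]);
  translate([0, 272, 0]) cube([30, 30, 342]);
  translate([254, 272, 0]) cube([30, 30, 342]);
}
translate([-564, 285, 0]) {
  translate([0, 0, 342]) cube([284, 302, 41]);
  cube([30, 30, 342]);
  translate([254, 0, 0]) cube([30, 30, 342]);
  translate([0, 272, 0]) cube([30, 30, 342]);
  translate([254, 272, 0]) cube([30, 30, 342]);
}
translate([1520, 285, 0]) {
  translate([0, 0, 342]) cube([284, 302, 41]);
  cube([30, 30, 342]);
  translate([254, 0, 0]) cube([30, 30, 342]);
  translate([0, 272, 0]) cube([30, 30, 342]);
  translate([254, 272, 0]) cube([30, 30, 342]);
}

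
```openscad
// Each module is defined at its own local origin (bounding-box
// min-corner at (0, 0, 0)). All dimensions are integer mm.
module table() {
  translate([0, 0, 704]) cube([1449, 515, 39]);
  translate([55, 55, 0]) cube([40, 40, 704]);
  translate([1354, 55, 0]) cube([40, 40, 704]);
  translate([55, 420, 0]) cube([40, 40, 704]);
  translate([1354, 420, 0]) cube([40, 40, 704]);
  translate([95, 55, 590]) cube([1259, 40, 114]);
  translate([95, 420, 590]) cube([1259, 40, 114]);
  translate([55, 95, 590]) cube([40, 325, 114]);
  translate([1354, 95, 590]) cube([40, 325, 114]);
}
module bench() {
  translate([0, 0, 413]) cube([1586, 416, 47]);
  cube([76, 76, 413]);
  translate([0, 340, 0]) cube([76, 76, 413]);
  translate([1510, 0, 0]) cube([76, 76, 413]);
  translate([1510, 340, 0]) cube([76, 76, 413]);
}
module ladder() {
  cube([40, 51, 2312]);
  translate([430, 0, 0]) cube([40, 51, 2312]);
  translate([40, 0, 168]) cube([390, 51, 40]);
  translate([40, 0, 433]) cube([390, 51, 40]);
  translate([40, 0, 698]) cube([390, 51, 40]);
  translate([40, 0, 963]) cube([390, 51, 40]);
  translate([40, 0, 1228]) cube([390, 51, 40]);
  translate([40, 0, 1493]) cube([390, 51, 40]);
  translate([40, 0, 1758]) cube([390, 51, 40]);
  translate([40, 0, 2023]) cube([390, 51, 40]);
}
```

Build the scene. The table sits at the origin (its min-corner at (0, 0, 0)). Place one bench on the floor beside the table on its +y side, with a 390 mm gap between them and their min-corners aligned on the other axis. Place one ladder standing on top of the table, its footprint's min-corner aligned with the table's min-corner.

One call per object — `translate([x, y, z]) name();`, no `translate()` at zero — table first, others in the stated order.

table();
translate([0, 905, 0]) bench();
translate([0, 0, 743]) ladder();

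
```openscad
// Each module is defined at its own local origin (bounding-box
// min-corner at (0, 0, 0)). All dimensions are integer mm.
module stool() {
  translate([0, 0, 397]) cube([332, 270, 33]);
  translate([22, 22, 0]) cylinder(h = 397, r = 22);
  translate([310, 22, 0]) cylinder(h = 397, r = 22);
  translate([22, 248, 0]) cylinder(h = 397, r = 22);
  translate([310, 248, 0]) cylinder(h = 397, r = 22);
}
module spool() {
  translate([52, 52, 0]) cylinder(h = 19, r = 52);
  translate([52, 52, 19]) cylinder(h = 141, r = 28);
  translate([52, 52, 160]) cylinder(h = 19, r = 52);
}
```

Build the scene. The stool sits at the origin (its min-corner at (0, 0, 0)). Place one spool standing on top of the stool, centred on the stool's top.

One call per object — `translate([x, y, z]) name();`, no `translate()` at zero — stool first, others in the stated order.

stool();
translate([114, 83, 430]) spool();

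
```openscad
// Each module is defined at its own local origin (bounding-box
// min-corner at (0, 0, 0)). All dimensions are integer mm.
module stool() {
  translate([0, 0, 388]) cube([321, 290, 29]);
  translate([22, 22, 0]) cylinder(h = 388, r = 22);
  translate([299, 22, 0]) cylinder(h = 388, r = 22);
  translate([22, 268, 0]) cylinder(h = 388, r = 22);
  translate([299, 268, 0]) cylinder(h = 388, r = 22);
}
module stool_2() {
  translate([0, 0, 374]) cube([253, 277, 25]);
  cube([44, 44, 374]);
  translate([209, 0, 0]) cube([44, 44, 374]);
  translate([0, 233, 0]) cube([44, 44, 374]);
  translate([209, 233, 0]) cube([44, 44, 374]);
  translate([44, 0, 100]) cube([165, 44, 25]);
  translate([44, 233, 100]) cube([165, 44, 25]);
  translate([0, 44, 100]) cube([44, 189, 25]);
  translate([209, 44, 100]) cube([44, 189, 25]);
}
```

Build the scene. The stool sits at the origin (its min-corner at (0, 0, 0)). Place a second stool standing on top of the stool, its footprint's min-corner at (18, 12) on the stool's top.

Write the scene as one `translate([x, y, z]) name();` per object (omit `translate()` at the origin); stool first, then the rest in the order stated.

stool();
translate([18, 12, 417]) stool_2();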